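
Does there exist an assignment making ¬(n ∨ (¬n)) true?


Check all 2 assignments over {n}:
n | φ
-----
F | F
T | F
No assignment makes the formula true.

Unsatisfiable.


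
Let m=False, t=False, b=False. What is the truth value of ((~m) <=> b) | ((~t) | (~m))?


Substitute m=False, t=False, b=False:
~m = True
(~m) <=> b = True <=> False = False
~t = True
~m = True
(~t) | (~m) = True | True = True
((~m) <=> b) | ((~t) | (~m)) = False | True = True

True


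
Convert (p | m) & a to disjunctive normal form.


Step 1: Distribute ∧ over ∨: (p ∨ m) ∧ a = (p ∧ a) ∨ (m ∧ a).

(p & a) | (m & a)


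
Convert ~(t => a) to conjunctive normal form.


Step 1: Rewrite t → a as ¬t ∨ a.
Step 2: Negate: ¬(¬t ∨ a) = t ∧ ¬a (De Morgan + double negation).

t & (~a)


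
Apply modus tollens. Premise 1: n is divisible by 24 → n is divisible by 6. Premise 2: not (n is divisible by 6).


Modus tollens: from (P → Q) and ¬Q, infer ¬P.
Q = 'n is divisible by 6' is denied; since P → Q, P must also fail.

Not (n is divisible by 24).


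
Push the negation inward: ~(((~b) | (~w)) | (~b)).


De Morgan: the negation of a disjunction is the conjunction of the negations.
Distribute ~ across |, flipping it to &, and negate each literal.

(b & w) & b


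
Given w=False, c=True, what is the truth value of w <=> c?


Biconditional is true when both operands have the same truth value.
Substitute: w=False, c=True.
False <=> True evaluates to False.

False


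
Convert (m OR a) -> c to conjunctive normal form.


Step 1: Rewrite as ¬(m ∨ a) ∨ c = (¬m ∧ ¬a) ∨ c.
Step 2: Distribute ∨ over ∧.

((NOT m) OR c) AND ((NOT a) OR c)


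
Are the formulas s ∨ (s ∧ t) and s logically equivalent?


Compare truth tables:
s | t | φ | ψ
-------------
F | F | F | F
T | F | T | T
F | T | F | F
T | T | T | T
The columns φ and ψ agree on every row.

Yes, they are logically equivalent.


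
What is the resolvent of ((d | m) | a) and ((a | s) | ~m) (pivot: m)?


The clauses contain complementary literals m and ~m.
Resolution eliminates this pair and disjoins the remaining literals (merging duplicates).

((a | d) | s)


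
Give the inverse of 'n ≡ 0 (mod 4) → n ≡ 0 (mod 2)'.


The inverse of (P → Q) is (¬P → ¬Q). It is equivalent to the converse, not to the original.
Here P = 'n ≡ 0 (mod 4)' and Q = 'n ≡ 0 (mod 2)'.

If not (n ≡ 0 (mod 4)), then not (n ≡ 0 (mod 2)).


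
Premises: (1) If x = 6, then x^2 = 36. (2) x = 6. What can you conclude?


Modus ponens: from (P → Q) and P, infer Q.
P = 'x = 6' is asserted, and P → Q holds, so Q follows.

x^2 = 36.


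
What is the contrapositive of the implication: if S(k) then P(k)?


The contrapositive of (P → Q) is (¬Q → ¬P); it is logically equivalent to the original.
Here P = 'S(k)' and Q = 'P(k)'.

If not (P(k)), then not (S(k)).


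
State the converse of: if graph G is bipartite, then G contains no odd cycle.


The converse of (P → Q) is (Q → P). It is not in general equivalent to the original.
Here P = 'graph G is bipartite' and Q = 'G contains no odd cycle'.

If G contains no odd cycle, then graph G is bipartite.


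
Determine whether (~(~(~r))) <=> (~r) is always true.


Build the truth table over {r}:
r | φ
-----
False | True
True | True
Every row evaluates to true.

Yes, it is a tautology.


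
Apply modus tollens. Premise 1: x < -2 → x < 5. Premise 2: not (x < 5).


Modus tollens: from (P → Q) and ¬Q, infer ¬P.
Q = 'x < 5' is denied; since P → Q, P must also fail.

Not (x < -2).


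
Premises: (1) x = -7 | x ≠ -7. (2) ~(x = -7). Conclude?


Disjunctive syllogism: from (P ∨ Q) and ¬P, infer Q.
One disjunct, 'x = -7', is ruled out; the other must hold.

x ≠ -7


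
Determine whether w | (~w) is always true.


Build the truth table over {w}:
w | φ
-----
False | True
True | True
Every row evaluates to true.

Yes, it is a tautology.


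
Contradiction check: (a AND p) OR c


Truth table over {a, c, p}:
a | c | p | φ
-------------
F | F | F | F
T | F | F | F
F | T | F | T
T | T | F | T
F | F | T | F
T | F | T | T
F | T | T | T
T | T | T | T
Satisfying assignment at row 3: a=F, c=T, p=F gives T.

No, it is not a contradiction.


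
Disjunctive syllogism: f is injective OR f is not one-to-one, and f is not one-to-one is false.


Disjunctive syllogism: from (P ∨ Q) and ¬P, infer Q.
One disjunct, 'f is not one-to-one', is ruled out; the other must hold.

f is injective


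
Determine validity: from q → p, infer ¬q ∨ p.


This matches the form of material implication: the conclusion follows in every model of the premises.

Valid.


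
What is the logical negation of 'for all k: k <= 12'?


¬(for all x: φ) = there exists x: ¬φ, and ¬(there exists x: φ) = for all x: ¬φ.
Apply to the universal statement.

there exists k: NOT(k <= 12)


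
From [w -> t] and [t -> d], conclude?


Hypothetical syllogism: from (P → Q) and (Q → R), infer (P → R).
Chain the two implications through the shared middle term 't'.

w -> d


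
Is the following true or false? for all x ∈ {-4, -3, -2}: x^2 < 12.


Evaluate the predicate on each element: -4:F, -3:T, -2:T.
Counterexample x = -4 fails the predicate.

F


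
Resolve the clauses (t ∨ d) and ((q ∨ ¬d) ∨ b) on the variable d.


The clauses contain complementary literals d and ¬d.
Resolution eliminates this pair and disjoins the remaining literals (merging duplicates).

((t ∨ b) ∨ q)


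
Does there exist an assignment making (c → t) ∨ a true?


Search for a satisfying assignment over {a, c, t}.
Try a=F, c=F, t=F: the formula evaluates to T.
A satisfying assignment exists.

Satisfiable.


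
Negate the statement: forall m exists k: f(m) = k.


Negation flips each quantifier (∀↔∃) and negates the inner predicate.
¬(forall m exists k: φ) = exists m forall k: ¬φ.

exists m forall k: ~(f(m) = k)


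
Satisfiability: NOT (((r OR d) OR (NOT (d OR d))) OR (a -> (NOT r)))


Check all 8 assignments over {a, d, r}:
a | d | r | φ
-------------
F | F | F | F
T | F | F | F
F | T | F | F
T | T | F | F
F | F | T | F
T | F | T | F
F | T | T | F
T | T | T | F
No assignment makes the formula true.

Unsatisfiable.


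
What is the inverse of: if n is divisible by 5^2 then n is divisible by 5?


The inverse of (P → Q) is (¬P → ¬Q). It is equivalent to the converse, not to the original.
Here P = 'n is divisible by 5^2' and Q = 'n is divisible by 5'.

If not (n is divisible by 5^2), then not (n is divisible by 5).


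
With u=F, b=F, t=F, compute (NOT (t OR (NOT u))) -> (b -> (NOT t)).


Substitute u=F, b=F, t=F:
NOT u = T
t OR (NOT u) = F OR T = T
NOT (t OR (NOT u)) = F
NOT t = T
b -> (NOT t) = F -> T = T
(NOT (t OR (NOT u))) -> (b -> (NOT t)) = F -> T = T

T


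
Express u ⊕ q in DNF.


Step 1: u ⊕ q is true exactly when they disagree: (u ∧ ¬q) ∨ (¬u ∧ q).

(u ∧ (¬q)) ∨ ((¬u) ∧ q)


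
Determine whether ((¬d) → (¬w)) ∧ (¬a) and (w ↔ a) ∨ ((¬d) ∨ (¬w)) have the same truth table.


Compare truth tables:
a | d | w | φ | ψ
-----------------
F | F | F | T | T
T | F | F | F | T
F | T | F | T | T
T | T | F | F | T
F | F | T | F | T
T | F | T | F | T
F | T | T | T | F
T | T | T | F | T
They differ at row 2 (a=T, d=F, w=F): φ=F but ψ=T.

No, they are not logically equivalent.


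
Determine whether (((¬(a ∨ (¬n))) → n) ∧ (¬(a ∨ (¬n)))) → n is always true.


Build the truth table over {a, n}:
a | n | φ
---------
F | F | T
T | F | T
F | T | T
T | T | T
Every row evaluates to true.

Yes, it is a tautology.


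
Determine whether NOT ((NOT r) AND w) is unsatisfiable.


Truth table over {r, w}:
r | w | φ
---------
F | F | T
T | F | T
F | T | F
T | T | T
Satisfying assignment at row 1: r=F, w=F gives T.

No, it is not a contradiction.


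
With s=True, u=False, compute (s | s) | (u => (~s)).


Substitute s=True, u=False:
s | s = True | True = True
~s = False
u => (~s) = False => False = True
(s | s) | (u => (~s)) = True | True = True

True


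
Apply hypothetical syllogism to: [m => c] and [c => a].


Hypothetical syllogism: from (P → Q) and (Q → R), infer (P → R).
Chain the two implications through the shared middle term 'c'.

m => a


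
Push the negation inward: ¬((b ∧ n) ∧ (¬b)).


De Morgan: the negation of a conjunction is the disjunction of the negations.
Distribute ¬ across ∧, flipping it to ∨, and negate each literal.

((¬b) ∨ (¬n)) ∨ b


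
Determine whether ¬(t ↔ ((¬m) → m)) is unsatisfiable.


Truth table over {m, t}:
m | t | φ
---------
F | F | F
T | F | T
F | T | T
T | T | F
Satisfying assignment at row 2: m=T, t=F gives T.

No, it is not a contradiction.


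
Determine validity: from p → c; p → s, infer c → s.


This is (no valid rule). There exist truth assignments where the premises are all true but the conclusion is false.

Invalid.


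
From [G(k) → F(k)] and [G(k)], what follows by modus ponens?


Modus ponens: from (P → Q) and P, infer Q.
P = 'G(k)' is asserted, and P → Q holds, so Q follows.

F(k).


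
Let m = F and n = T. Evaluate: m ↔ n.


Biconditional is true when both operands have the same truth value.
Substitute: m=F, n=T.
F ↔ T evaluates to F.

F


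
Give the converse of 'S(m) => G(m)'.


The converse of (P → Q) is (Q → P). It is not in general equivalent to the original.
Here P = 'S(m)' and Q = 'G(m)'.

If G(m), then S(m).


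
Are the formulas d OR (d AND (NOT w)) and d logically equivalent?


Compare truth tables:
d | w | φ | ψ
-------------
F | F | F | F
T | F | T | T
F | T | F | F
T | T | T | T
The columns φ and ψ agree on every row.

Yes, they are logically equivalent.


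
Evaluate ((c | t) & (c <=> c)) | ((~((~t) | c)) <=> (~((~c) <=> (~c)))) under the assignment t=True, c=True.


Substitute t=True, c=True:
… (earlier sub-steps elided)
(c | t) & (c <=> c) = True & True = True
~t = False
(~t) | c = False | True = True
~((~t) | c) = False
~c = False
~c = False
(~c) <=> (~c) = False <=> False = True
~((~c) <=> (~c)) = False
(~((~t) | c)) <=> (~((~c) <=> (~c))) = False <=> False = True
((c | t) & (c <=> c)) | ((~((~t) | c)) <=> (~((~c) <=> (~c)))) = True | True = True

True


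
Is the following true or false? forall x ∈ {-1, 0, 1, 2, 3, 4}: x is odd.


Evaluate the predicate on each element: -1:True, 0:False, 1:True, 2:False, 3:True, 4:False.
Counterexample x = 0 fails the predicate.

False


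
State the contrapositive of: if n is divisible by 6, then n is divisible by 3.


The contrapositive of (P → Q) is (¬Q → ¬P); it is logically equivalent to the original.
Here P = 'n is divisible by 6' and Q = 'n is divisible by 3'.

If not (n is divisible by 3), then not (n is divisible by 6).


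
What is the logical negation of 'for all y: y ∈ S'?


¬(for all x: φ) = there exists x: ¬φ, and ¬(there exists x: φ) = for all x: ¬φ.
Apply to the universal statement.

there exists y: NOT(y ∈ S)


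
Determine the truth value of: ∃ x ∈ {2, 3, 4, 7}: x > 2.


Evaluate the predicate on each element: 2:F, 3:T, 4:T, 7:T.
Witness x = 3 satisfies the predicate.

T


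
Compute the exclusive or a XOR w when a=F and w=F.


Exclusive or is true when exactly one operand is true.
Substitute: a=F, w=F.
F XOR F evaluates to F.

F


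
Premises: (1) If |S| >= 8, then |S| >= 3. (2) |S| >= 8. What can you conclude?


Modus ponens: from (P → Q) and P, infer Q.
P = '|S| >= 8' is asserted, and P → Q holds, so Q follows.

|S| >= 3.


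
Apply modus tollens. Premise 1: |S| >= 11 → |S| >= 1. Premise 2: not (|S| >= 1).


Modus tollens: from (P → Q) and ¬Q, infer ¬P.
Q = '|S| >= 1' is denied; since P → Q, P must also fail.

Not (|S| >= 11).


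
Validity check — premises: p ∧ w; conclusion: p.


This matches the form of conjunction elimination: the conclusion follows in every model of the premises.

Valid.


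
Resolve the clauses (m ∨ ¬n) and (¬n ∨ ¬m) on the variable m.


The clauses contain complementary literals m and ¬m.
Resolution eliminates this pair and disjoins the remaining literals (merging duplicates).

¬n


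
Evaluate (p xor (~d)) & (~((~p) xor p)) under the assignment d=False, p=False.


Substitute d=False, p=False:
~d = True
p xor (~d) = False xor True = True
~p = True
(~p) xor p = True xor False = True
~((~p) xor p) = False
(p xor (~d)) & (~((~p) xor p)) = True & False = False

False


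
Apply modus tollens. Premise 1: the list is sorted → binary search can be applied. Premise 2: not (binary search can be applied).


Modus tollens: from (P → Q) and ¬Q, infer ¬P.
Q = 'binary search can be applied' is denied; since P → Q, P must also fail.

Not (the list is sorted).


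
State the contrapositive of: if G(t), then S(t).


The contrapositive of (P → Q) is (¬Q → ¬P); it is logically equivalent to the original.
Here P = 'G(t)' and Q = 'S(t)'.

If not (S(t)), then not (G(t)).


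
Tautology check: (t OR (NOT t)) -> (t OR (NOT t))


Build the truth table over {t}:
t | φ
-----
F | T
T | T
Every row evaluates to true.

Yes, it is a tautology.


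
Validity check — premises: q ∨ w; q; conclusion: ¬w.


This is affirming a disjunct (fallacy). There exist truth assignments where the premises are all true but the conclusion is false.

Invalid.


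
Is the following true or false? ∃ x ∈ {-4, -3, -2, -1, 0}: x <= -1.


Evaluate the predicate on each element: -4:T, -3:T, -2:T, -1:T, 0:F.
Witness x = -4 satisfies the predicate.

T


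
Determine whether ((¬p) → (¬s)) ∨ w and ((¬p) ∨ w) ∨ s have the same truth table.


Compare truth tables:
p | s | w | φ | ψ
-----------------
F | F | F | T | T
T | F | F | T | F
F | T | F | F | T
T | T | F | T | T
F | F | T | T | T
T | F | T | T | T
F | T | T | T | T
T | T | T | T | T
They differ at row 2 (p=T, s=F, w=F): φ=T but ψ=F.

No, they are not logically equivalent.


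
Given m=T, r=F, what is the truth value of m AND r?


Conjunction is true only when both operands are true.
Substitute: m=T, r=F.
T AND F evaluates to F.

F


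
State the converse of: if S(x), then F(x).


The converse of (P → Q) is (Q → P). It is not in general equivalent to the original.
Here P = 'S(x)' and Q = 'F(x)'.

If F(x), then S(x).


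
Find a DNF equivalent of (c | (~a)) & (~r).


Step 1: Distribute ∧ over ∨: (c ∨ (¬a)) ∧ (¬r) = (c ∧ (¬r)) ∨ ((¬a) ∧ (¬r)).

(c & (~r)) | ((~a) & (~r))


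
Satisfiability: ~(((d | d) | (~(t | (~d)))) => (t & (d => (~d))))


Search for a satisfying assignment over {d, t}.
Try d=True, t=False: the formula evaluates to True.
A satisfying assignment exists.

Satisfiable.


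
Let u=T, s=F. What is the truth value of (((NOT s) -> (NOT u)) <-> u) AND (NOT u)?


Substitute u=T, s=F:
NOT s = T
NOT u = F
(NOT s) -> (NOT u) = T -> F = F
((NOT s) -> (NOT u)) <-> u = F <-> T = F
NOT u = F
(((NOT s) -> (NOT u)) <-> u) AND (NOT u) = F AND F = F

F


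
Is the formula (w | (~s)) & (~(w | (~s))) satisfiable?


Check all 4 assignments over {s, w}:
s | w | φ
---------
False | False | False
True | False | False
False | True | False
True | True | False
No assignment makes the formula true.

Unsatisfiable.


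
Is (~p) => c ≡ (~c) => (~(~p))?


Compare truth tables:
c | p | φ | ψ
-------------
False | False | False | False
True | False | True | True
False | True | True | True
True | True | True | True
The columns φ and ψ agree on every row.

Yes, they are logically equivalent.


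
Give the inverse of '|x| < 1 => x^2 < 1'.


The inverse of (P → Q) is (¬P → ¬Q). It is equivalent to the converse, not to the original.
Here P = '|x| < 1' and Q = 'x^2 < 1'.

If not (|x| < 1), then not (x^2 < 1).


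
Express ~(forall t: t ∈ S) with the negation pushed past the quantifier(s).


¬(forall x: φ) = exists x: ¬φ, and ¬(exists x: φ) = forall x: ¬φ.
Apply to the universal statement.

exists t: ~(t ∈ S)


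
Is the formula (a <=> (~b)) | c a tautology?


Build the truth table over {a, b, c}:
a | b | c | φ
-------------
False | False | False | False
True | False | False | True
False | True | False | True
True | True | False | False
False | False | True | True
True | False | True | True
False | True | True | True
True | True | True | True
Counterexample at row 1: with a=False, b=False, c=False, the formula is False.

No, it is not a tautology.


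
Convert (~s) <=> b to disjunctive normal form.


Step 1: (¬s) ↔ b is true exactly when both agree: ((¬s) ∧ b) ∨ (¬(¬s) ∧ ¬b).
Step 2: Eliminate any double negations (¬¬X = X).

((~s) & b) | (s & (~b))


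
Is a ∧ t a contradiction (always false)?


Truth table over {a, t}:
a | t | φ
---------
F | F | F
T | F | F
F | T | F
T | T | T
Satisfying assignment at row 4: a=T, t=T gives T.

No, it is not a contradiction.


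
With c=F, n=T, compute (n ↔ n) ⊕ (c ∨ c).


Substitute c=F, n=T:
n ↔ n = T ↔ T = T
c ∨ c = F ∨ F = F
(n ↔ n) ⊕ (c ∨ c) = T ⊕ F = T

T


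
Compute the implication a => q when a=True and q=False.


Implication is false only when antecedent is true and consequent is false.
Substitute: a=True, q=False.
True => False evaluates to False.

False


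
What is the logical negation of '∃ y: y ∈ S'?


¬(∀ x: φ) = ∃ x: ¬φ, and ¬(∃ x: φ) = ∀ x: ¬φ.
Apply to the existential statement.

∀ y: ¬(y ∈ S)


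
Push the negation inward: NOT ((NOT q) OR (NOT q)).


De Morgan: the negation of a disjunction is the conjunction of the negations.
Distribute NOT across OR, flipping it to AND, and negate each literal.

q AND q


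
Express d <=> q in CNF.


Step 1: Rewrite d ↔ q as (d → q) ∧ (q → d).
Step 2: Rewrite each implication as a disjunction.

((~d) | q) & ((~q) | d)


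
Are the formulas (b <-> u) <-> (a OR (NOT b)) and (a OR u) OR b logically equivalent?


Compare truth tables:
a | b | u | φ | ψ
-----------------
F | F | F | T | F
T | F | F | T | T
F | T | F | T | T
T | T | F | F | T
F | F | T | F | T
T | F | T | F | T
F | T | T | F | T
T | T | T | T | T
They differ at row 1 (a=F, b=F, u=F): φ=T but ψ=F.

No, they are not logically equivalent.


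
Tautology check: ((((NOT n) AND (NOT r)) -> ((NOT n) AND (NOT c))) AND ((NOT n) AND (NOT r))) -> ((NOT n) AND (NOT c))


Build the truth table over {c, n, r}:
c | n | r | φ
-------------
F | F | F | T
T | F | F | T
F | T | F | T
T | T | F | T
F | F | T | T
T | F | T | T
F | T | T | T
T | T | T | T
Every row evaluates to true.

Yes, it is a tautology.


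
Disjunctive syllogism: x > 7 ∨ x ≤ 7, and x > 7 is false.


Disjunctive syllogism: from (P ∨ Q) and ¬P, infer Q.
One disjunct, 'x > 7', is ruled out; the other must hold.

x ≤ 7


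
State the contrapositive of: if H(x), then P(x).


The contrapositive of (P → Q) is (¬Q → ¬P); it is logically equivalent to the original.
Here P = 'H(x)' and Q = 'P(x)'.

If not (P(x)), then not (H(x)).


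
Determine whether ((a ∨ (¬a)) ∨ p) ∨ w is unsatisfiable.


Truth table over {a, p, w}:
a | p | w | φ
-------------
F | F | F | T
T | F | F | T
F | T | F | T
T | T | F | T
F | F | T | T
T | F | T | T
F | T | T | T
T | T | T | T
Satisfying assignment at row 1: a=F, p=F, w=F gives T.

No, it is not a contradiction.


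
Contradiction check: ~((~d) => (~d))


Truth table over {d}:
d | φ
-----
False | False
True | False
Every row is false.

Yes, it is a contradiction.


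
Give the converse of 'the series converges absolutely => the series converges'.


The converse of (P → Q) is (Q → P). It is not in general equivalent to the original.
Here P = 'the series converges absolutely' and Q = 'the series converges'.

If the series converges, then the series converges absolutely.


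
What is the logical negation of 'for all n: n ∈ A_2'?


¬(for all x: φ) = there exists x: ¬φ, and ¬(there exists x: φ) = for all x: ¬φ.
Apply to the universal statement.

there exists n: NOT(n ∈ A_2)


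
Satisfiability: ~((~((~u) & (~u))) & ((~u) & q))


Search for a satisfying assignment over {q, u}.
Try q=False, u=False: the formula evaluates to True.
A satisfying assignment exists.

Satisfiable.


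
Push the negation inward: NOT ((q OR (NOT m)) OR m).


De Morgan: the negation of a disjunction is the conjunction of the negations.
Distribute NOT across OR, flipping it to AND, and negate each literal.

((NOT q) AND m) AND (NOT m)


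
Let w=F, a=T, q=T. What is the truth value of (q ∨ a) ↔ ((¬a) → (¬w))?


Substitute w=F, a=T, q=T:
q ∨ a = T ∨ T = T
¬a = F
¬w = T
(¬a) → (¬w) = F → T = T
(q ∨ a) ↔ ((¬a) → (¬w)) = T ↔ T = T

T


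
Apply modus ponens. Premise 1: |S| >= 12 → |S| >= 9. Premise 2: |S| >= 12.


Modus ponens: from (P → Q) and P, infer Q.
P = '|S| >= 12' is asserted, and P → Q holds, so Q follows.

|S| >= 9.


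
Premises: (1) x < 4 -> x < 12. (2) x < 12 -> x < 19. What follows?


Hypothetical syllogism: from (P → Q) and (Q → R), infer (P → R).
Chain the two implications through the shared middle term 'x < 12'.

x < 4 -> x < 19


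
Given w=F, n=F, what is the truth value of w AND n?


Conjunction is true only when both operands are true.
Substitute: w=F, n=F.
F AND F evaluates to F.

F


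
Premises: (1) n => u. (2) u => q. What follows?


Hypothetical syllogism: from (P → Q) and (Q → R), infer (P → R).
Chain the two implications through the shared middle term 'u'.

n => q


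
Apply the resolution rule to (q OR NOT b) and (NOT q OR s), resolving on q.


The clauses contain complementary literals q and NOTq.
Resolution eliminates this pair and disjoins the remaining literals (merging duplicates).

(NOT b OR s)


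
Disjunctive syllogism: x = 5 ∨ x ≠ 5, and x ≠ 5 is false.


Disjunctive syllogism: from (P ∨ Q) and ¬P, infer Q.
One disjunct, 'x ≠ 5', is ruled out; the other must hold.

x = 5


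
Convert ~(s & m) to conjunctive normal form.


Step 1: Apply De Morgan: ¬(s ∧ m) = ¬s ∨ ¬m.

(~s) | (~m)


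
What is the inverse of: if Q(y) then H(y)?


The inverse of (P → Q) is (¬P → ¬Q). It is equivalent to the converse, not to the original.
Here P = 'Q(y)' and Q = 'H(y)'.

If not (Q(y)), then not (H(y)).


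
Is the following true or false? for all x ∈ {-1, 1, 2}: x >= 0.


Evaluate the predicate on each element: -1:F, 1:T, 2:T.
Counterexample x = -1 fails the predicate.

F


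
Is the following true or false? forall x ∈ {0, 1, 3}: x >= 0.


Evaluate the predicate on each element: 0:True, 1:True, 3:True.
Every element satisfies the predicate.

True


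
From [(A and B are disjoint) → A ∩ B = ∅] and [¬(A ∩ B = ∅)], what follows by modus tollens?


Modus tollens: from (P → Q) and ¬Q, infer ¬P.
Q = 'A ∩ B = ∅' is denied; since P → Q, P must also fail.

Not ((A and B are disjoint)).


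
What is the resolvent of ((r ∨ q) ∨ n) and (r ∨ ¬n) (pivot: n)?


The clauses contain complementary literals n and ¬n.
Resolution eliminates this pair and disjoins the remaining literals (merging duplicates).

(q ∨ r)


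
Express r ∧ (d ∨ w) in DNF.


Step 1: Distribute ∧ over ∨: r ∧ (d ∨ w) = (r ∧ d) ∨ (r ∧ w).

(r ∧ d) ∨ (r ∧ w)


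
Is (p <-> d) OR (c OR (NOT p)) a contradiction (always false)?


Truth table over {c, d, p}:
c | d | p | φ
-------------
F | F | F | T
T | F | F | T
F | T | F | T
T | T | F | T
F | F | T | F
T | F | T | T
F | T | T | T
T | T | T | T
Satisfying assignment at row 1: c=F, d=F, p=F gives T.

No, it is not a contradiction.


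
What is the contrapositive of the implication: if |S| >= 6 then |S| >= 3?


The contrapositive of (P → Q) is (¬Q → ¬P); it is logically equivalent to the original.
Here P = '|S| >= 6' and Q = '|S| >= 3'.

If not (|S| >= 3), then not (|S| >= 6).


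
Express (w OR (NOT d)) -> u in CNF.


Step 1: Rewrite as ¬(w ∨ (¬d)) ∨ u = (¬w ∧ ¬(¬d)) ∨ u.
Step 2: Distribute ∨ over ∧.
Step 3: Eliminate any double negations (¬¬X = X).

((NOT w) OR u) AND (d OR u)


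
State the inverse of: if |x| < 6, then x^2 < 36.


The inverse of (P → Q) is (¬P → ¬Q). It is equivalent to the converse, not to the original.
Here P = '|x| < 6' and Q = 'x^2 < 36'.

If not (|x| < 6), then not (x^2 < 36).


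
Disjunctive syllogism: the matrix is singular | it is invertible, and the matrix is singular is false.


Disjunctive syllogism: from (P ∨ Q) and ¬P, infer Q.
One disjunct, 'the matrix is singular', is ruled out; the other must hold.

it is invertible


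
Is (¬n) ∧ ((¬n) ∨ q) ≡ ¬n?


Compare truth tables:
n | q | φ | ψ
-------------
F | F | T | T
T | F | F | F
F | T | T | T
T | T | F | F
The columns φ and ψ agree on every row.

Yes, they are logically equivalent.


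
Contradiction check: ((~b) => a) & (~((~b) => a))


Truth table over {a, b}:
a | b | φ
---------
False | False | False
True | False | False
False | True | False
True | True | False
Every row is false.

Yes, it is a contradiction.


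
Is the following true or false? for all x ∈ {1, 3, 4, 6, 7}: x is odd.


Evaluate the predicate on each element: 1:T, 3:T, 4:F, 6:F, 7:T.
Counterexample x = 4 fails the predicate.

F


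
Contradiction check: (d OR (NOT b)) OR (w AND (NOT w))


Truth table over {b, d, w}:
b | d | w | φ
-------------
F | F | F | T
T | F | F | F
F | T | F | T
T | T | F | T
F | F | T | T
T | F | T | F
F | T | T | T
T | T | T | T
Satisfying assignment at row 1: b=F, d=F, w=F gives T.

No, it is not a contradiction.


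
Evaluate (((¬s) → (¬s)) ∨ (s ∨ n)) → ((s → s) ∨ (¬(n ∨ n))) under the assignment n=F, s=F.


Substitute n=F, s=F:
¬s = T
¬s = T
(¬s) → (¬s) = T → T = T
s ∨ n = F ∨ F = F
((¬s) → (¬s)) ∨ (s ∨ n) = T ∨ F = T
s → s = F → F = T
n ∨ n = F ∨ F = F
¬(n ∨ n) = T
(s → s) ∨ (¬(n ∨ n)) = T ∨ T = T
(((¬s) → (¬s)) ∨ (s ∨ n)) → ((s → s) ∨ (¬(n ∨ n))) = T → T = T

T


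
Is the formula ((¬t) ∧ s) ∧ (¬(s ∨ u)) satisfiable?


Check all 8 assignments over {s, t, u}:
s | t | u | φ
-------------
F | F | F | F
T | F | F | F
F | T | F | F
T | T | F | F
F | F | T | F
T | F | T | F
F | T | T | F
T | T | T | F
No assignment makes the formula true.

Unsatisfiable.


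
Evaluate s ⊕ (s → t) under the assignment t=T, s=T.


Substitute t=T, s=T:
s → t = T → T = T
s ⊕ (s → t) = T ⊕ T = F

F


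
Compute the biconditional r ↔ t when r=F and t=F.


Biconditional is true when both operands have the same truth value.
Substitute: r=F, t=F.
F ↔ F evaluates to T.

T


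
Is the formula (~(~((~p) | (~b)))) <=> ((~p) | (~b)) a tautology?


Build the truth table over {b, p}:
b | p | φ
---------
False | False | True
True | False | True
False | True | True
True | True | True
Every row evaluates to true.

Yes, it is a tautology.


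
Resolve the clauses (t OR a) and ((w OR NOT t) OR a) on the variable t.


The clauses contain complementary literals t and NOTt.
Resolution eliminates this pair and disjoins the remaining literals (merging duplicates).

(a OR w)


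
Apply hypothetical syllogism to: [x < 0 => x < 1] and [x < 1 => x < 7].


Hypothetical syllogism: from (P → Q) and (Q → R), infer (P → R).
Chain the two implications through the shared middle term 'x < 1'.

x < 0 => x < 7


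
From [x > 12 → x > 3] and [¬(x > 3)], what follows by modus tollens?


Modus tollens: from (P → Q) and ¬Q, infer ¬P.
Q = 'x > 3' is denied; since P → Q, P must also fail.

Not (x > 12).


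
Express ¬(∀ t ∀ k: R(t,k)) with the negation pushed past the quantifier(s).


Negation flips each quantifier (∀↔∃) and negates the inner predicate.
¬(∀ t ∀ k: φ) = ∃ t ∃ k: ¬φ.

∃ t ∃ k: ¬(R(t,k))


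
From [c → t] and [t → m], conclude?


Hypothetical syllogism: from (P → Q) and (Q → R), infer (P → R).
Chain the two implications through the shared middle term 't'.

c → m


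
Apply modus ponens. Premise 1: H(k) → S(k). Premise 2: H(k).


Modus ponens: from (P → Q) and P, infer Q.
P = 'H(k)' is asserted, and P → Q holds, so Q follows.

S(k).


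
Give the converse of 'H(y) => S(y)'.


The converse of (P → Q) is (Q → P). It is not in general equivalent to the original.
Here P = 'H(y)' and Q = 'S(y)'.

If S(y), then H(y).


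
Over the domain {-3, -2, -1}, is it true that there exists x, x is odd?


Evaluate the predicate on each element: -3:T, -2:F, -1:T.
Witness x = -3 satisfies the predicate.

T


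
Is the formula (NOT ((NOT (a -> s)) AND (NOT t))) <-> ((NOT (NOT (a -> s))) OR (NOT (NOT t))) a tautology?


Build the truth table over {a, s, t}:
a | s | t | φ
-------------
F | F | F | T
T | F | F | T
F | T | F | T
T | T | F | T
F | F | T | T
T | F | T | T
F | T | T | T
T | T | T | T
Every row evaluates to true.

Yes, it is a tautology.


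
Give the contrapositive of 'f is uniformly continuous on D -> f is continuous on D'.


The contrapositive of (P → Q) is (¬Q → ¬P); it is logically equivalent to the original.
Here P = 'f is uniformly continuous on D' and Q = 'f is continuous on D'.

If not (f is continuous on D), then not (f is uniformly continuous on D).


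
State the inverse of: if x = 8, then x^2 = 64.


The inverse of (P → Q) is (¬P → ¬Q). It is equivalent to the converse, not to the original.
Here P = 'x = 8' and Q = 'x^2 = 64'.

If not (x = 8), then not (x^2 = 64).


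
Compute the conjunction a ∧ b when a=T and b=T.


Conjunction is true only when both operands are true.
Substitute: a=T, b=T.
T ∧ T evaluates to T.

T


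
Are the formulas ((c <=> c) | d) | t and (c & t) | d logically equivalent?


Compare truth tables:
c | d | t | φ | ψ
-----------------
False | False | False | True | False
True | False | False | True | False
False | True | False | True | True
True | True | False | True | True
False | False | True | True | False
True | False | True | True | True
False | True | True | True | True
True | True | True | True | True
They differ at row 1 (c=False, d=False, t=False): φ=True but ψ=False.

No, they are not logically equivalent.


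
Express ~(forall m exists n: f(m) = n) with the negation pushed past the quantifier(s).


Negation flips each quantifier (∀↔∃) and negates the inner predicate.
¬(forall m exists n: φ) = exists m forall n: ¬φ.

exists m forall n: ~(f(m) = n)


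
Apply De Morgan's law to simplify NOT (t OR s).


De Morgan: the negation of a disjunction is the conjunction of the negations.
Distribute NOT across OR, flipping it to AND, and negate each literal.

(NOT t) AND (NOT s)


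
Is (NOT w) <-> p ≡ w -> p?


Compare truth tables:
p | w | φ | ψ
-------------
F | F | F | T
T | F | T | T
F | T | T | F
T | T | F | T
They differ at row 1 (p=F, w=F): φ=F but ψ=T.

No, they are not logically equivalent.


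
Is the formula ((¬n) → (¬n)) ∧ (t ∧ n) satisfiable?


Search for a satisfying assignment over {n, t}.
Try n=T, t=T: the formula evaluates to T.
A satisfying assignment exists.

Satisfiable.


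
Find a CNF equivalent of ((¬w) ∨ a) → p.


Step 1: Rewrite as ¬((¬w) ∨ a) ∨ p = (¬(¬w) ∧ ¬a) ∨ p.
Step 2: Distribute ∨ over ∧.
Step 3: Eliminate any double negations (¬¬X = X).

(w ∨ p) ∧ ((¬a) ∨ p)


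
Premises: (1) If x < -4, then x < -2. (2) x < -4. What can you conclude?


Modus ponens: from (P → Q) and P, infer Q.
P = 'x < -4' is asserted, and P → Q holds, so Q follows.

x < -2.


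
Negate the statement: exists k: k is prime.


¬(forall x: φ) = exists x: ¬φ, and ¬(exists x: φ) = forall x: ¬φ.
Apply to the existential statement.

forall k: ~(k is prime)


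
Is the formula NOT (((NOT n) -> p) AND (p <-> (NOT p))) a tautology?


Build the truth table over {n, p}:
n | p | φ
---------
F | F | T
T | F | T
F | T | T
T | T | T
Every row evaluates to true.

Yes, it is a tautology.


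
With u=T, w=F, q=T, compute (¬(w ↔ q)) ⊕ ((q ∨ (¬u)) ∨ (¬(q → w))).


Substitute u=T, w=F, q=T:
w ↔ q = F ↔ T = F
¬(w ↔ q) = T
¬u = F
q ∨ (¬u) = T ∨ F = T
q → w = T → F = F
¬(q → w) = T
(q ∨ (¬u)) ∨ (¬(q → w)) = T ∨ T = T
(¬(w ↔ q)) ⊕ ((q ∨ (¬u)) ∨ (¬(q → w))) = T ⊕ T = F

F


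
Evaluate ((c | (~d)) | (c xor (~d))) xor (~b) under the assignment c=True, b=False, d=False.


Substitute c=True, b=False, d=False:
~d = True
c | (~d) = True | True = True
~d = True
c xor (~d) = True xor True = False
(c | (~d)) | (c xor (~d)) = True | False = True
~b = True
((c | (~d)) | (c xor (~d))) xor (~b) = True xor True = False

False


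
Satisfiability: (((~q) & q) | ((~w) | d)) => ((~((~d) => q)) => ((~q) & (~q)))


Search for a satisfying assignment over {d, q, w}.
Try d=False, q=False, w=False: the formula evaluates to True.
A satisfying assignment exists.

Satisfiable.


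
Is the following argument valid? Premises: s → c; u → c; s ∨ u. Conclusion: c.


This matches the form of proof by cases: the conclusion follows in every model of the premises.

Valid.


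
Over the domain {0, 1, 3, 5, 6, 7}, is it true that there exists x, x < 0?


Evaluate the predicate on each element: 0:F, 1:F, 3:F, 5:F, 6:F, 7:F.
No element satisfies the predicate.

F


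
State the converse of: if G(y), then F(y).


The converse of (P → Q) is (Q → P). It is not in general equivalent to the original.
Here P = 'G(y)' and Q = 'F(y)'.

If F(y), then G(y).


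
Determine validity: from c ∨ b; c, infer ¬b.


This is affirming a disjunct (fallacy). There exist truth assignments where the premises are all true but the conclusion is false.

Invalid.


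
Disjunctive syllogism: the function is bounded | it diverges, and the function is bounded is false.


Disjunctive syllogism: from (P ∨ Q) and ¬P, infer Q.
One disjunct, 'the function is bounded', is ruled out; the other must hold.

it diverges


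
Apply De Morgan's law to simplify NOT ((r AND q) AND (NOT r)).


De Morgan: the negation of a conjunction is the disjunction of the negations.
Distribute NOT across AND, flipping it to OR, and negate each literal.

((NOT r) OR (NOT q)) OR r


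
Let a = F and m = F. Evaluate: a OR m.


Disjunction is false only when both operands are false.
Substitute: a=F, m=F.
F OR F evaluates to F.

F


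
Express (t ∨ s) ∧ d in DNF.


Step 1: Distribute ∧ over ∨: (t ∨ s) ∧ d = (t ∧ d) ∨ (s ∧ d).

(t ∧ d) ∨ (s ∧ d)


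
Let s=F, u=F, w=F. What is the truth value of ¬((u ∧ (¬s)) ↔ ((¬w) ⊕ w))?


Substitute s=F, u=F, w=F:
¬s = T
u ∧ (¬s) = F ∧ T = F
¬w = T
(¬w) ⊕ w = T ⊕ F = T
(u ∧ (¬s)) ↔ ((¬w) ⊕ w) = F ↔ T = F
¬((u ∧ (¬s)) ↔ ((¬w) ⊕ w)) = T

T


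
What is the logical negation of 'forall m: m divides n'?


¬(forall x: φ) = exists x: ¬φ, and ¬(exists x: φ) = forall x: ¬φ.
Apply to the universal statement.

exists m: ~(m divides n)


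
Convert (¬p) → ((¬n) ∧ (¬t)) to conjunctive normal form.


Step 1: Rewrite (¬p) → ((¬n) ∧ (¬t)) as ¬(¬p) ∨ ((¬n) ∧ (¬t)).
Step 2: Distribute ∨ over ∧.
Step 3: Eliminate any double negations (¬¬X = X).

(p ∨ (¬n)) ∧ (p ∨ (¬t))


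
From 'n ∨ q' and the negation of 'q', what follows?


Disjunctive syllogism: from (P ∨ Q) and ¬P, infer Q.
One disjunct, 'q', is ruled out; the other must hold.

n


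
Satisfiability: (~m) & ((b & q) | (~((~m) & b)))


Search for a satisfying assignment over {b, m, q}.
Try b=False, m=False, q=False: the formula evaluates to True.
A satisfying assignment exists.

Satisfiable.


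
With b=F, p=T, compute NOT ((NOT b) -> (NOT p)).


Substitute b=F, p=T:
NOT b = T
NOT p = F
(NOT b) -> (NOT p) = T -> F = F
NOT ((NOT b) -> (NOT p)) = T

T


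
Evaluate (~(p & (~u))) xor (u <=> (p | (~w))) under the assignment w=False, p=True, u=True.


Substitute w=False, p=True, u=True:
~u = False
p & (~u) = True & False = False
~(p & (~u)) = True
~w = True
p | (~w) = True | True = True
u <=> (p | (~w)) = True <=> True = True
(~(p & (~u))) xor (u <=> (p | (~w))) = True xor True = False

False


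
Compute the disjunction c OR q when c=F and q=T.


Disjunction is false only when both operands are false.
Substitute: c=F, q=T.
F OR T evaluates to T.

T


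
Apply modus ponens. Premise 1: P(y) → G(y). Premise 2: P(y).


Modus ponens: from (P → Q) and P, infer Q.
P = 'P(y)' is asserted, and P → Q holds, so Q follows.

G(y).


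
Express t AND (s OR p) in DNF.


Step 1: Distribute ∧ over ∨: t ∧ (s ∨ p) = (t ∧ s) ∨ (t ∧ p).

(t AND s) OR (t AND p)


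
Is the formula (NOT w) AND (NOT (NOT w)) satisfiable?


Check all 2 assignments over {w}:
w | φ
-----
F | F
T | F
No assignment makes the formula true.

Unsatisfiable.


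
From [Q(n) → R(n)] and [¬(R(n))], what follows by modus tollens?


Modus tollens: from (P → Q) and ¬Q, infer ¬P.
Q = 'R(n)' is denied; since P → Q, P must also fail.

Not (Q(n)).


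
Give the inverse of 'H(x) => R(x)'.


The inverse of (P → Q) is (¬P → ¬Q). It is equivalent to the converse, not to the original.
Here P = 'H(x)' and Q = 'R(x)'.

If not (H(x)), then not (R(x)).


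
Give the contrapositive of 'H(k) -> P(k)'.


The contrapositive of (P → Q) is (¬Q → ¬P); it is logically equivalent to the original.
Here P = 'H(k)' and Q = 'P(k)'.

If not (P(k)), then not (H(k)).


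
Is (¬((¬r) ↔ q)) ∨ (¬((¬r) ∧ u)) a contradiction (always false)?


Truth table over {q, r, u}:
q | r | u | φ
-------------
F | F | F | T
T | F | F | T
F | T | F | T
T | T | F | T
F | F | T | T
T | F | T | F
F | T | T | T
T | T | T | T
Satisfying assignment at row 1: q=F, r=F, u=F gives T.

No, it is not a contradiction.


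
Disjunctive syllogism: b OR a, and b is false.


Disjunctive syllogism: from (P ∨ Q) and ¬P, infer Q.
One disjunct, 'b', is ruled out; the other must hold.

a


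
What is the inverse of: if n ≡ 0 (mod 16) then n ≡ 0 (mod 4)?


The inverse of (P → Q) is (¬P → ¬Q). It is equivalent to the converse, not to the original.
Here P = 'n ≡ 0 (mod 16)' and Q = 'n ≡ 0 (mod 4)'.

If not (n ≡ 0 (mod 16)), then not (n ≡ 0 (mod 4)).


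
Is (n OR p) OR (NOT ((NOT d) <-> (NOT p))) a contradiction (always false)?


Truth table over {d, n, p}:
d | n | p | φ
-------------
F | F | F | F
T | F | F | T
F | T | F | T
T | T | F | T
F | F | T | T
T | F | T | T
F | T | T | T
T | T | T | T
Satisfying assignment at row 2: d=T, n=F, p=F gives T.

No, it is not a contradiction.


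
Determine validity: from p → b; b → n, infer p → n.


This matches the form of hypothetical syllogism: the conclusion follows in every model of the premises.

Valid.


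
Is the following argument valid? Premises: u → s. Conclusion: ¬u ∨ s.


This matches the form of material implication: the conclusion follows in every model of the premises.

Valid.


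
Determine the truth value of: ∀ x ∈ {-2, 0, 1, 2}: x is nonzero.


Evaluate the predicate on each element: -2:T, 0:F, 1:T, 2:T.
Counterexample x = 0 fails the predicate.

F


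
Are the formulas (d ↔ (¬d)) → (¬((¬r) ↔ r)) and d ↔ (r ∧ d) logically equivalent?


Compare truth tables:
d | r | φ | ψ
-------------
F | F | T | T
T | F | T | F
F | T | T | T
T | T | T | T
They differ at row 2 (d=T, r=F): φ=T but ψ=F.

No, they are not logically equivalent.
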